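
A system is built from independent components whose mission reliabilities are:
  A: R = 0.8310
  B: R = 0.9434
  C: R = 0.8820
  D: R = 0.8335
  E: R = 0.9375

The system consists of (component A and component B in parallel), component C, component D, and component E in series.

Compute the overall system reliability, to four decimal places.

0.6826

Parallel (A and B): 1 − (1 − 0.831000)(1 − 0.943400) = 0.990435
Series ([0.990435], C, D, and E): 0.990435 × 0.882000 × 0.833500 × 0.937500 = 0.6826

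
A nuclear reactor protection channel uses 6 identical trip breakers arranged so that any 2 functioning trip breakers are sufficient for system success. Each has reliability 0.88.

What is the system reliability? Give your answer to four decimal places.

R = Σ_{i=2}^{6} C(6,i) p^i (1−p)^{6−i} with p = 0.88
C(6,2)·0.88^2·0.12^4 = 0.002409
C(6,3)·0.88^3·0.12^3 = 0.023552
C(6,4)·0.88^4·0.12^2 = 0.129534
C(6,5)·0.88^5·0.12^1 = 0.379967
C(6,6)·0.88^6·0.12^0 = 0.464404
Sum = 0.9999

0.9999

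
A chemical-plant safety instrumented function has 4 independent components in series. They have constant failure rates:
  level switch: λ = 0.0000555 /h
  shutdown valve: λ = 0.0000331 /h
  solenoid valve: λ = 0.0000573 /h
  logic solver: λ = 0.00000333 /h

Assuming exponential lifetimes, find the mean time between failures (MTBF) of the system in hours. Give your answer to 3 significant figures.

6700

Series of exponential components: λ_sys = Σ λ_i
λ_sys = 0.0000555 + 0.0000331 + 0.0000573 + 0.00000333 = 1.4923e-04 /h
MTBF = 1 / λ_sys = 6700 h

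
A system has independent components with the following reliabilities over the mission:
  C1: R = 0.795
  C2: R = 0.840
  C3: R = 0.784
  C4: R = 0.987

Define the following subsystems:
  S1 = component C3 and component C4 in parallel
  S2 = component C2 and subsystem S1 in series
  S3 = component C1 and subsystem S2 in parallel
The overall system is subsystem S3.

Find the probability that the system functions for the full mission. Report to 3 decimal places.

0.967

Parallel (C3 and C4): 1 − (1 − 0.78400)(1 − 0.98700) = 0.99719
Series (C2 and [0.99719]): 0.84000 × 0.99719 = 0.83764
Parallel (C1 and [0.83764]): 1 − (1 − 0.79500)(1 − 0.83764) = 0.967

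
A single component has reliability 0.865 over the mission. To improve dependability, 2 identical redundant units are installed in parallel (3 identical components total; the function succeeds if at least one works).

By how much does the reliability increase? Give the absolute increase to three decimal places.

R_before = 0.865
R_after = 1 − (1 − 0.865)^3 = 0.998
ΔR = 0.998 − 0.865 = 0.133

0.133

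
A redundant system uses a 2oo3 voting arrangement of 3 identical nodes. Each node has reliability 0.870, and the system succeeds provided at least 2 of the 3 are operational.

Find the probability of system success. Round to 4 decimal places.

0.9537

R = Σ_{i=2}^{3} C(3,i) p^i (1−p)^{3−i} with p = 0.870
C(3,2)·0.870^2·0.130^1 = 0.295191
C(3,3)·0.870^3·0.130^0 = 0.658503
Sum = 0.9537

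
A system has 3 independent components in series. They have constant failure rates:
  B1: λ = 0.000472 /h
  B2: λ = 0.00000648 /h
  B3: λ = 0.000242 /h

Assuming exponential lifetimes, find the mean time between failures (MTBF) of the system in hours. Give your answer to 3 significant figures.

1390

Series of exponential components: λ_sys = Σ λ_i
λ_sys = 0.000472 + 0.00000648 + 0.000242 = 7.2048e-04 /h
MTBF = 1 / λ_sys = 1390 h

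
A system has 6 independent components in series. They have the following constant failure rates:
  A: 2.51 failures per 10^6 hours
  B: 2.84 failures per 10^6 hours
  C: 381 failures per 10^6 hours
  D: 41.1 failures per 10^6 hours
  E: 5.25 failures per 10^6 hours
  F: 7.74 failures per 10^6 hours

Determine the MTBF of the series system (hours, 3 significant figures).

2270

Series of exponential components: λ_sys = Σ λ_i
λ_sys = 0.00000251 + 0.00000284 + 0.000381 + 0.0000411 + 0.00000525 + 0.00000774 = 4.4044e-04 /h
MTBF = 1 / λ_sys = 2270 h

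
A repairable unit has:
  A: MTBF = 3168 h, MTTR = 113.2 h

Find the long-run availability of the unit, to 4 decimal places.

0.9655

A(A) = MTBF/(MTBF+MTTR) = 3168/(3168+113.2) = 0.9655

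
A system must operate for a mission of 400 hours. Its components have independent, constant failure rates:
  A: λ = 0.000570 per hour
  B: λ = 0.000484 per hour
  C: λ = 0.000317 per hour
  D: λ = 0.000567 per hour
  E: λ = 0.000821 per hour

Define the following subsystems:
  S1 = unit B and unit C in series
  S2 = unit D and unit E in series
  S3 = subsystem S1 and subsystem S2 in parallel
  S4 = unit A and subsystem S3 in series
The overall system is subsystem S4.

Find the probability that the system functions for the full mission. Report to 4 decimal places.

R(A) = exp(−0.000570 × 400) = 0.796124
R(B) = exp(−0.000484 × 400) = 0.823987
R(C) = exp(−0.000317 × 400) = 0.880910
R(D) = exp(−0.000567 × 400) = 0.797080
R(E) = exp(−0.000821 × 400) = 0.720075
Series (B and C): 0.823987 × 0.880910 = 0.725858
Series (D and E): 0.797080 × 0.720075 = 0.573957
Parallel ([0.725858] and [0.573957]): 1 − (1 − 0.725858)(1 − 0.573957) = 0.883204
Series (A and [0.883204]): 0.796124 × 0.883204 = 0.7031

0.7031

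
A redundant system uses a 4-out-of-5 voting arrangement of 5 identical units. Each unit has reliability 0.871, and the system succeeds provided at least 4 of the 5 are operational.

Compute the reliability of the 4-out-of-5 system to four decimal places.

R = Σ_{i=4}^{5} C(5,i) p^i (1−p)^{5−i} with p = 0.871
C(5,4)·0.871^4·0.129^1 = 0.371221
C(5,5)·0.871^5·0.129^0 = 0.501292
Sum = 0.8725

0.8725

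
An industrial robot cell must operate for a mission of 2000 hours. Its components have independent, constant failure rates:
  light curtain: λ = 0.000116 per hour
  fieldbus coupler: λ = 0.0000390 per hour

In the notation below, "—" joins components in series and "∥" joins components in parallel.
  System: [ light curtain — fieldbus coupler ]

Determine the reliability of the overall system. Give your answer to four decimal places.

0.7334

R(light curtain) = exp(−0.000116 × 2000) = 0.792946
R(fieldbus coupler) = exp(−0.0000390 × 2000) = 0.924964
Series (light curtain and fieldbus coupler): 0.792946 × 0.924964 = 0.7334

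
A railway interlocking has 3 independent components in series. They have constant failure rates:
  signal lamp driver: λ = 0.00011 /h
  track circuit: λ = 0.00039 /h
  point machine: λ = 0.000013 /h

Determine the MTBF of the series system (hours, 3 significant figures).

1950

Series of exponential components: λ_sys = Σ λ_i
λ_sys = 0.00011 + 0.00039 + 0.000013 = 5.1300e-04 /h
MTBF = 1 / λ_sys = 1950 h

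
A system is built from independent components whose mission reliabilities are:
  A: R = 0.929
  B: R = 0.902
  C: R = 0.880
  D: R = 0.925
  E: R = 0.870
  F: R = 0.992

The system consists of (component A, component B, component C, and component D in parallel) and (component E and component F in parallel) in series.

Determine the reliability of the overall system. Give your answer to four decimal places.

Parallel (A, B, C, and D): 1 − (1 − 0.929000)(1 − 0.902000)(1 − 0.880000)(1 − 0.925000) = 0.999937
Parallel (E and F): 1 − (1 − 0.870000)(1 − 0.992000) = 0.998960
Series ([0.999937] and [0.998960]): 0.999937 × 0.998960 = 0.9989

0.9989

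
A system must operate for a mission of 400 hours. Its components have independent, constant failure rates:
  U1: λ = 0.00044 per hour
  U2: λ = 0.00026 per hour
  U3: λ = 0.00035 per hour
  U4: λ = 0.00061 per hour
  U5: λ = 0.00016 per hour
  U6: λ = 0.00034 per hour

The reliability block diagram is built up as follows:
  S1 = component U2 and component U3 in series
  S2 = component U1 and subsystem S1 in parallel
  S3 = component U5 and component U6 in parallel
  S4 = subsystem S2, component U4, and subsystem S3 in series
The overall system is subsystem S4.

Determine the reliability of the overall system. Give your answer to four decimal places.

0.7502

R(U1) = exp(−0.00044 × 400) = 0.838618
R(U2) = exp(−0.00026 × 400) = 0.901225
R(U3) = exp(−0.00035 × 400) = 0.869358
R(U4) = exp(−0.00061 × 400) = 0.783488
R(U5) = exp(−0.00016 × 400) = 0.938005
R(U6) = exp(−0.00034 × 400) = 0.872843
Series (U2 and U3): 0.901225 × 0.869358 = 0.783487
Parallel (U1 and [0.783487]): 1 − (1 − 0.838618)(1 − 0.783487) = 0.965059
Parallel (U5 and U6): 1 − (1 − 0.938005)(1 − 0.872843) = 0.992117
Series ([0.965059], U4, and [0.992117]): 0.965059 × 0.783488 × 0.992117 = 0.7502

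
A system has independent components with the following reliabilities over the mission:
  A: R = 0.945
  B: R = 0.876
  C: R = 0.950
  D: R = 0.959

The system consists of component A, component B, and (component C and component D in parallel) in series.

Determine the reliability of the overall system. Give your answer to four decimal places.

0.8261

Parallel (C and D): 1 − (1 − 0.950000)(1 − 0.959000) = 0.997950
Series (A, B, and [0.997950]): 0.945000 × 0.876000 × 0.997950 = 0.8261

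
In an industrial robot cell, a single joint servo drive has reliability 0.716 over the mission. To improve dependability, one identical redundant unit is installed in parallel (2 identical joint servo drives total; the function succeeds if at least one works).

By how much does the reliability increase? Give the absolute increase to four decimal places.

R_before = 0.716
R_after = 1 − (1 − 0.716)^2 = 0.9193
ΔR = 0.9193 − 0.716 = 0.2033

0.2033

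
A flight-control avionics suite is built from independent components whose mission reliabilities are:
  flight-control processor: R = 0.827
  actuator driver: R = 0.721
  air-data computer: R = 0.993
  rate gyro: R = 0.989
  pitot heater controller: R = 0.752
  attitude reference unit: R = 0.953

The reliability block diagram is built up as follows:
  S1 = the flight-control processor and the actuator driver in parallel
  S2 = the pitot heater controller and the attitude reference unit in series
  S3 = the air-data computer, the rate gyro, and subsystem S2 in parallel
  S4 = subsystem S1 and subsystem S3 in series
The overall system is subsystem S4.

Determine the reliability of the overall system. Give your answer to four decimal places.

0.9517

Parallel (flight-control processor and actuator driver): 1 − (1 − 0.827000)(1 − 0.721000) = 0.951733
Series (pitot heater controller and attitude reference unit): 0.752000 × 0.953000 = 0.716656
Parallel (air-data computer, rate gyro, and [0.716656]): 1 − (1 − 0.993000)(1 − 0.989000)(1 − 0.716656) = 0.999978
Series ([0.951733] and [0.999978]): 0.951733 × 0.999978 = 0.9517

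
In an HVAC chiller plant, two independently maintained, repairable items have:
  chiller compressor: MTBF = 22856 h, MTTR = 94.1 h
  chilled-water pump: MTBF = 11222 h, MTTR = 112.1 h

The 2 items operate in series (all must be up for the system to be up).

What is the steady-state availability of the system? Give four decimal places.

0.9860

A(chiller compressor) = MTBF/(MTBF+MTTR) = 22856/(22856+94.1) = 0.995900
A(chilled-water pump) = MTBF/(MTBF+MTTR) = 11222/(11222+112.1) = 0.990109
Series availability: 0.995900 × 0.990109 = 0.9860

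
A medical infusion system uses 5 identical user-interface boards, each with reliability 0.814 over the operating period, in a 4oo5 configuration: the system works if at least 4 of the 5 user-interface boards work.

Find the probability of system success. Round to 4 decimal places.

0.7657

R = Σ_{i=4}^{5} C(5,i) p^i (1−p)^{5−i} with p = 0.814
C(5,4)·0.814^4·0.186^1 = 0.408301
C(5,5)·0.814^5·0.186^0 = 0.357373
Sum = 0.7657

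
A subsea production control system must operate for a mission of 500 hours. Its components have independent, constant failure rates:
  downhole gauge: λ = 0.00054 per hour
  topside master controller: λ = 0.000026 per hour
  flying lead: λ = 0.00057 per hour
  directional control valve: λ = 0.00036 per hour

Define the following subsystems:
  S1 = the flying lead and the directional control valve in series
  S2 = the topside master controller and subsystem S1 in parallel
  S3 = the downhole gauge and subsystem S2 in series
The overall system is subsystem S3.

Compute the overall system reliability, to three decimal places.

R(downhole gauge) = exp(−0.00054 × 500) = 0.76338
R(topside master controller) = exp(−0.000026 × 500) = 0.98708
R(flying lead) = exp(−0.00057 × 500) = 0.75201
R(directional control valve) = exp(−0.00036 × 500) = 0.83527
Series (flying lead and directional control valve): 0.75201 × 0.83527 = 0.62813
Parallel (topside master controller and [0.62813]): 1 − (1 − 0.98708)(1 − 0.62813) = 0.99520
Series (downhole gauge and [0.99520]): 0.76338 × 0.99520 = 0.760

0.760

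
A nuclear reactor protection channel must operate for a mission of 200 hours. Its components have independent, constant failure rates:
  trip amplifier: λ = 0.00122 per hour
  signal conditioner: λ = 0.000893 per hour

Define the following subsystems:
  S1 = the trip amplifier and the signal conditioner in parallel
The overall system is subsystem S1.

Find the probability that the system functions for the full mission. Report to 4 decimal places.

0.9646

R(trip amplifier) = exp(−0.00122 × 200) = 0.783488
R(signal conditioner) = exp(−0.000893 × 200) = 0.836440
Parallel (trip amplifier and signal conditioner): 1 − (1 − 0.783488)(1 − 0.836440) = 0.9646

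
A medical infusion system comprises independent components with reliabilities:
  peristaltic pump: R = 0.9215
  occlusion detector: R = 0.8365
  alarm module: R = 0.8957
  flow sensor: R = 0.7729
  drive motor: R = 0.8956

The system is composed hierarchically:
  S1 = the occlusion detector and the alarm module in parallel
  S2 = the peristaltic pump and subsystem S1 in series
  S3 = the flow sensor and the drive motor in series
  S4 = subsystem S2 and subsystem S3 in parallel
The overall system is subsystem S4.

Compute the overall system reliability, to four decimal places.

Parallel (occlusion detector and alarm module): 1 − (1 − 0.836500)(1 − 0.895700) = 0.982947
Series (peristaltic pump and [0.982947]): 0.921500 × 0.982947 = 0.905786
Series (flow sensor and drive motor): 0.772900 × 0.895600 = 0.692209
Parallel ([0.905786] and [0.692209]): 1 − (1 − 0.905786)(1 − 0.692209) = 0.9710

0.9710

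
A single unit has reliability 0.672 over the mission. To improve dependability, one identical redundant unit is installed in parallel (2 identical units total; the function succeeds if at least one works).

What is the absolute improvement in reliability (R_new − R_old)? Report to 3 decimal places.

0.220

R_before = 0.672
R_after = 1 − (1 − 0.672)^2 = 0.892
ΔR = 0.892 − 0.672 = 0.220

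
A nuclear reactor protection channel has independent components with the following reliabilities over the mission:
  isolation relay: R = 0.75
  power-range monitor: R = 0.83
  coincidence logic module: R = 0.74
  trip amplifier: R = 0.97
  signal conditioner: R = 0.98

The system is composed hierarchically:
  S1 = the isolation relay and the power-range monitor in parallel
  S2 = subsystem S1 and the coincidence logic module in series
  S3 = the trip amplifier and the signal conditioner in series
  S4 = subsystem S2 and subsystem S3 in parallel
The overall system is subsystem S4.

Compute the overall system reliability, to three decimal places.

Parallel (isolation relay and power-range monitor): 1 − (1 − 0.75000)(1 − 0.83000) = 0.95750
Series ([0.95750] and coincidence logic module): 0.95750 × 0.74000 = 0.70855
Series (trip amplifier and signal conditioner): 0.97000 × 0.98000 = 0.95060
Parallel ([0.70855] and [0.95060]): 1 − (1 − 0.70855)(1 − 0.95060) = 0.986

0.986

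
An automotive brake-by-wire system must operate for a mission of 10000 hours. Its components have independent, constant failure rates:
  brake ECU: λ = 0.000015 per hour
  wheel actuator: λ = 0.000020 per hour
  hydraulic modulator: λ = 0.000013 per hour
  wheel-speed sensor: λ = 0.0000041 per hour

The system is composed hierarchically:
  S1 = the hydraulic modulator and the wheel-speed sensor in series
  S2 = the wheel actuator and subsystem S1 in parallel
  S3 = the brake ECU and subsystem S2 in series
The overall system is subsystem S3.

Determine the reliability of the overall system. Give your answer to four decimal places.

R(brake ECU) = exp(−0.000015 × 10000) = 0.860708
R(wheel actuator) = exp(−0.000020 × 10000) = 0.818731
R(hydraulic modulator) = exp(−0.000013 × 10000) = 0.878095
R(wheel-speed sensor) = exp(−0.0000041 × 10000) = 0.959829
Series (hydraulic modulator and wheel-speed sensor): 0.878095 × 0.959829 = 0.842821
Parallel (wheel actuator and [0.842821]): 1 − (1 − 0.818731)(1 − 0.842821) = 0.971508
Series (brake ECU and [0.971508]): 0.860708 × 0.971508 = 0.8362

0.8362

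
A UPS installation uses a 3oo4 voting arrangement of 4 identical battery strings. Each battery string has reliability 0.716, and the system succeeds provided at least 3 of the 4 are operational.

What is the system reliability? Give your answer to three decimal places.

R = Σ_{i=3}^{4} C(4,i) p^i (1−p)^{4−i} with p = 0.716
C(4,3)·0.716^3·0.284^1 = 0.41698
C(4,4)·0.716^4·0.284^0 = 0.26282
Sum = 0.680

0.680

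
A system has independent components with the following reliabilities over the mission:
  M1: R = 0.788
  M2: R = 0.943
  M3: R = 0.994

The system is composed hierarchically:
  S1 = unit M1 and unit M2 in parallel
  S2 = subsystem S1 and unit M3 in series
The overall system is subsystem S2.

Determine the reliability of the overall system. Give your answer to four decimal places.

Parallel (M1 and M2): 1 − (1 − 0.788000)(1 − 0.943000) = 0.987916
Series ([0.987916] and M3): 0.987916 × 0.994000 = 0.9820

0.9820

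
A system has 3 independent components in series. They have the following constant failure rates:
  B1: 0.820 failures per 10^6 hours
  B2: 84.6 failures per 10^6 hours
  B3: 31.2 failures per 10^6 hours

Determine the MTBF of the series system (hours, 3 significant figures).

8570

Series of exponential components: λ_sys = Σ λ_i
λ_sys = 0.000000820 + 0.0000846 + 0.0000312 = 1.1662e-04 /h
MTBF = 1 / λ_sys = 8570 h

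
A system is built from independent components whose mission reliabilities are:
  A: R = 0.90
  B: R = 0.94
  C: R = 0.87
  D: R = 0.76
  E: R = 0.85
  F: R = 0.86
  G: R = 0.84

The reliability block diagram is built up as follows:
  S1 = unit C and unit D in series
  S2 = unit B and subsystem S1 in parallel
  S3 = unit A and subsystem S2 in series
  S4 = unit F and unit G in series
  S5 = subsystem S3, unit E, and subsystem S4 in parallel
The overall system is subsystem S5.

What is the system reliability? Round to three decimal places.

0.995

Series (C and D): 0.87000 × 0.76000 = 0.66120
Parallel (B and [0.66120]): 1 − (1 − 0.94000)(1 − 0.66120) = 0.97967
Series (A and [0.97967]): 0.90000 × 0.97967 = 0.88170
Series (F and G): 0.86000 × 0.84000 = 0.72240
Parallel ([0.88170], E, and [0.72240]): 1 − (1 − 0.88170)(1 − 0.85000)(1 − 0.72240) = 0.995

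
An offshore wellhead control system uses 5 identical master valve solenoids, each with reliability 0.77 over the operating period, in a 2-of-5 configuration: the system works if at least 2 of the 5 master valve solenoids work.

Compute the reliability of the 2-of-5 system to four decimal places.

0.9886

R = Σ_{i=2}^{5} C(5,i) p^i (1−p)^{5−i} with p = 0.77
C(5,2)·0.77^2·0.23^3 = 0.072138
C(5,3)·0.77^3·0.23^2 = 0.241506
C(5,4)·0.77^4·0.23^1 = 0.404260
C(5,5)·0.77^5·0.23^0 = 0.270678
Sum = 0.9886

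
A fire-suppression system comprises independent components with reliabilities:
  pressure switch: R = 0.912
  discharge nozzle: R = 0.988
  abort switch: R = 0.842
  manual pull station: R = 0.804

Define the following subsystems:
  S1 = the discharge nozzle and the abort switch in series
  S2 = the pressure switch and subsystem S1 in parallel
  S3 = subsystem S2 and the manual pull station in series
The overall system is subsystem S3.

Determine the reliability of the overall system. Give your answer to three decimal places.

Series (discharge nozzle and abort switch): 0.98800 × 0.84200 = 0.83190
Parallel (pressure switch and [0.83190]): 1 − (1 − 0.91200)(1 − 0.83190) = 0.98521
Series ([0.98521] and manual pull station): 0.98521 × 0.80400 = 0.792

0.792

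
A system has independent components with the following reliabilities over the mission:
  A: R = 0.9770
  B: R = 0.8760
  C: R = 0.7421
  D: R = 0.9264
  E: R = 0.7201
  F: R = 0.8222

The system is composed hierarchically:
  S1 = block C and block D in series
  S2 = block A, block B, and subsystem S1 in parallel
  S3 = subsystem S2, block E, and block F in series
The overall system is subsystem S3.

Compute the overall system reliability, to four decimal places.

0.5915

Series (C and D): 0.742100 × 0.926400 = 0.687481
Parallel (A, B, and [0.687481]): 1 − (1 − 0.977000)(1 − 0.876000)(1 − 0.687481) = 0.999109
Series ([0.999109], E, and F): 0.999109 × 0.720100 × 0.822200 = 0.5915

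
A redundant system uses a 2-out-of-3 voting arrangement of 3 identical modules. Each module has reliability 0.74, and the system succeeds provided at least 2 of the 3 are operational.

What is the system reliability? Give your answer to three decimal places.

0.832

R = Σ_{i=2}^{3} C(3,i) p^i (1−p)^{3−i} with p = 0.74
C(3,2)·0.74^2·0.26^1 = 0.42713
C(3,3)·0.74^3·0.26^0 = 0.40522
Sum = 0.832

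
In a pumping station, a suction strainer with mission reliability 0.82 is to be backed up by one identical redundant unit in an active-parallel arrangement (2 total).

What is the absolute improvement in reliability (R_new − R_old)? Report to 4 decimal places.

R_before = 0.82
R_after = 1 − (1 − 0.82)^2 = 0.9676
ΔR = 0.9676 − 0.82 = 0.1476

0.1476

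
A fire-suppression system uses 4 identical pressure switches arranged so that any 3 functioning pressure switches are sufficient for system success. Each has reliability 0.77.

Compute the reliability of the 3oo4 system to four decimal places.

R = Σ_{i=3}^{4} C(4,i) p^i (1−p)^{4−i} with p = 0.77
C(4,3)·0.77^3·0.23^1 = 0.420010
C(4,4)·0.77^4·0.23^0 = 0.351530
Sum = 0.7715

0.7715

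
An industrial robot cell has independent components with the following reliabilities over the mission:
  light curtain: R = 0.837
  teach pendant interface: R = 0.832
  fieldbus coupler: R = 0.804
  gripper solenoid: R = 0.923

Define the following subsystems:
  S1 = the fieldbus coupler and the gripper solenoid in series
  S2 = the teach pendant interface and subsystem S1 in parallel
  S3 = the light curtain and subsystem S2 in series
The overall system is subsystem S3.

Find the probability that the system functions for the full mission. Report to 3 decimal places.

Series (fieldbus coupler and gripper solenoid): 0.80400 × 0.92300 = 0.74209
Parallel (teach pendant interface and [0.74209]): 1 − (1 − 0.83200)(1 − 0.74209) = 0.95667
Series (light curtain and [0.95667]): 0.83700 × 0.95667 = 0.801

0.801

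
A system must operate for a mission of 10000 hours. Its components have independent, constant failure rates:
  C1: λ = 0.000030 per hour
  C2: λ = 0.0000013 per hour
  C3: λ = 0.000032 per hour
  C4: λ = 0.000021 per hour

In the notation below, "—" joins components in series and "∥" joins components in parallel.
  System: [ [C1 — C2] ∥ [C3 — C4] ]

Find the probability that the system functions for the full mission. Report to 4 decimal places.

R(C1) = exp(−0.000030 × 10000) = 0.740818
R(C2) = exp(−0.0000013 × 10000) = 0.987084
R(C3) = exp(−0.000032 × 10000) = 0.726149
R(C4) = exp(−0.000021 × 10000) = 0.810584
Series (C1 and C2): 0.740818 × 0.987084 = 0.731250
Series (C3 and C4): 0.726149 × 0.810584 = 0.588605
Parallel ([0.731250] and [0.588605]): 1 − (1 − 0.731250)(1 − 0.588605) = 0.8894

0.8894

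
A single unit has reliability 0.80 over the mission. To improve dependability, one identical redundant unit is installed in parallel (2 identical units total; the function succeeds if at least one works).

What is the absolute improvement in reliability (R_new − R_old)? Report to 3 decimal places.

R_before = 0.80
R_after = 1 − (1 − 0.80)^2 = 0.960
ΔR = 0.960 − 0.80 = 0.160

0.160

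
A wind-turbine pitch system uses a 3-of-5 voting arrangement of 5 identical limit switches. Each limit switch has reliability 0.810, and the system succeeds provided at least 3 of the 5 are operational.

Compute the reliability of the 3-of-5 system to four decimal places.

0.9495

R = Σ_{i=3}^{5} C(5,i) p^i (1−p)^{5−i} with p = 0.810
C(5,3)·0.810^3·0.190^2 = 0.191850
C(5,4)·0.810^4·0.190^1 = 0.408944
C(5,5)·0.810^5·0.190^0 = 0.348678
Sum = 0.9495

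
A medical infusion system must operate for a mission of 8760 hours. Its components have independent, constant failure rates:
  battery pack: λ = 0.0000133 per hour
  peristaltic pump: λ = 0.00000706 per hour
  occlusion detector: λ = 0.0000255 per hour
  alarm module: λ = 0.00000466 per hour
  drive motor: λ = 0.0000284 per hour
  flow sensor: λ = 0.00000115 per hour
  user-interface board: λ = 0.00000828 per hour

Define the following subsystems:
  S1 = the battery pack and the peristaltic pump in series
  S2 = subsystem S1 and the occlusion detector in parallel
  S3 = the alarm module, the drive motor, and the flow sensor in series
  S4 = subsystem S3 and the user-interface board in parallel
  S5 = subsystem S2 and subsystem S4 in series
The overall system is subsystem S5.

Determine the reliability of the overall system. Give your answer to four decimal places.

0.9498

R(battery pack) = exp(−0.0000133 × 8760) = 0.890023
R(peristaltic pump) = exp(−0.00000706 × 8760) = 0.940028
R(occlusion detector) = exp(−0.0000255 × 8760) = 0.799811
R(alarm module) = exp(−0.00000466 × 8760) = 0.960000
R(drive motor) = exp(−0.0000284 × 8760) = 0.779748
R(flow sensor) = exp(−0.00000115 × 8760) = 0.989977
R(user-interface board) = exp(−0.00000828 × 8760) = 0.930035
Series (battery pack and peristaltic pump): 0.890023 × 0.940028 = 0.836647
Parallel ([0.836647] and occlusion detector): 1 − (1 − 0.836647)(1 − 0.799811) = 0.967299
Series (alarm module, drive motor, and flow sensor): 0.960000 × 0.779748 × 0.989977 = 0.741055
Parallel ([0.741055] and user-interface board): 1 − (1 − 0.741055)(1 − 0.930035) = 0.981883
Series ([0.967299] and [0.981883]): 0.967299 × 0.981883 = 0.9498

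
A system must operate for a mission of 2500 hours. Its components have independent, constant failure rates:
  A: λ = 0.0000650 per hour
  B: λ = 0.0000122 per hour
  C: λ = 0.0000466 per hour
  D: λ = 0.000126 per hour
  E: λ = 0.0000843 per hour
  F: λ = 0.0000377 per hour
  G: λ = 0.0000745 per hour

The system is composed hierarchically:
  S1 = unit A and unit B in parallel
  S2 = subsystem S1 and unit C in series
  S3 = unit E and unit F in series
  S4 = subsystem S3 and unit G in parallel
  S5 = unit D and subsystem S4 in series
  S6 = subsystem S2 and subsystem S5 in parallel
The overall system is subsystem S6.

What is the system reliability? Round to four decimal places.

R(A) = exp(−0.0000650 × 2500) = 0.850016
R(B) = exp(−0.0000122 × 2500) = 0.969960
R(C) = exp(−0.0000466 × 2500) = 0.890030
R(D) = exp(−0.000126 × 2500) = 0.729789
R(E) = exp(−0.0000843 × 2500) = 0.809977
R(F) = exp(−0.0000377 × 2500) = 0.910055
R(G) = exp(−0.0000745 × 2500) = 0.830066
Parallel (A and B): 1 − (1 − 0.850016)(1 − 0.969960) = 0.995494
Series ([0.995494] and C): 0.995494 × 0.890030 = 0.886020
Series (E and F): 0.809977 × 0.910055 = 0.737124
Parallel ([0.737124] and G): 1 − (1 − 0.737124)(1 − 0.830066) = 0.955328
Series (D and [0.955328]): 0.729789 × 0.955328 = 0.697188
Parallel ([0.886020] and [0.697188]): 1 − (1 − 0.886020)(1 − 0.697188) = 0.9655

0.9655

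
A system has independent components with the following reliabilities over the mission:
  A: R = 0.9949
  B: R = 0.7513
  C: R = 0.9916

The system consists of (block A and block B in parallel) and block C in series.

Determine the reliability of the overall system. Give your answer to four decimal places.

Parallel (A and B): 1 − (1 − 0.994900)(1 − 0.751300) = 0.998732
Series ([0.998732] and C): 0.998732 × 0.991600 = 0.9903

0.9903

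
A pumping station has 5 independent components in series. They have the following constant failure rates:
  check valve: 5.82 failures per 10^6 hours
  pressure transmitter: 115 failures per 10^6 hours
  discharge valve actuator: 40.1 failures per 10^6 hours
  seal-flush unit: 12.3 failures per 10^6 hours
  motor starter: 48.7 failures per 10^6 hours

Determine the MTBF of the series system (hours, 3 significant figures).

Series of exponential components: λ_sys = Σ λ_i
λ_sys = 0.00000582 + 0.000115 + 0.0000401 + 0.0000123 + 0.0000487 = 2.2192e-04 /h
MTBF = 1 / λ_sys = 4510 h

4510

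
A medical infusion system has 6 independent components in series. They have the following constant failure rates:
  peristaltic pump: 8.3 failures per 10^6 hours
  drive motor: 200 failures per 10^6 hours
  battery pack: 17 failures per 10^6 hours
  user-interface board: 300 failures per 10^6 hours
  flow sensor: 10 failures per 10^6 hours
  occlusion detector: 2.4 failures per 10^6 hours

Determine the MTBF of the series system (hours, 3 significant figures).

1860

Series of exponential components: λ_sys = Σ λ_i
λ_sys = 0.0000083 + 0.00020 + 0.000017 + 0.00030 + 0.000010 + 0.0000024 = 5.3770e-04 /h
MTBF = 1 / λ_sys = 1860 h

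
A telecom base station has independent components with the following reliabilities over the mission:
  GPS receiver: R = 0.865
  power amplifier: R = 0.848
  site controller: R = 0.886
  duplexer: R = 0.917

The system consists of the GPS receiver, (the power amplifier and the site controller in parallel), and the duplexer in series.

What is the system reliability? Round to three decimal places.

0.779

Parallel (power amplifier and site controller): 1 − (1 − 0.84800)(1 − 0.88600) = 0.98267
Series (GPS receiver, [0.98267], and duplexer): 0.86500 × 0.98267 × 0.91700 = 0.779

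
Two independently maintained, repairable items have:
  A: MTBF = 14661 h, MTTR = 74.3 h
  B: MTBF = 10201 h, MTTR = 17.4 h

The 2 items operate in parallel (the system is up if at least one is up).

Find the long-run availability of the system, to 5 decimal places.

0.99999

A(A) = MTBF/(MTBF+MTTR) = 14661/(14661+74.3) = 0.994958
A(B) = MTBF/(MTBF+MTTR) = 10201/(10201+17.4) = 0.998297
Parallel availability: 1 − (1 − 0.994958)(1 − 0.998297) = 0.99999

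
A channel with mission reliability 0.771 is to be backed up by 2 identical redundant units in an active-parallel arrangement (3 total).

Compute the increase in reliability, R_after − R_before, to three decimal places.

R_before = 0.771
R_after = 1 − (1 − 0.771)^3 = 0.988
ΔR = 0.988 − 0.771 = 0.217

0.217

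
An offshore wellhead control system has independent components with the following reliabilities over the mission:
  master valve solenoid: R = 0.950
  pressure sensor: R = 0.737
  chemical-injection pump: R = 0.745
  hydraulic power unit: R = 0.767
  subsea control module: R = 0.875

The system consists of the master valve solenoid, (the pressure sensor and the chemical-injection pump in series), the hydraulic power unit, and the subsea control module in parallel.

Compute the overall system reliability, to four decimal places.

Series (pressure sensor and chemical-injection pump): 0.737000 × 0.745000 = 0.549065
Parallel (master valve solenoid, [0.549065], hydraulic power unit, and subsea control module): 1 − (1 − 0.950000)(1 − 0.549065)(1 − 0.767000)(1 − 0.875000) = 0.9993

0.9993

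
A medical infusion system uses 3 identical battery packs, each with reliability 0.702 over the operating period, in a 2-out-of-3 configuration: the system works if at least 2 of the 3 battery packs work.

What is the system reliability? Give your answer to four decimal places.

0.7865

R = Σ_{i=2}^{3} C(3,i) p^i (1−p)^{3−i} with p = 0.702
C(3,2)·0.702^2·0.298^1 = 0.440567
C(3,3)·0.702^3·0.298^0 = 0.345948
Sum = 0.7865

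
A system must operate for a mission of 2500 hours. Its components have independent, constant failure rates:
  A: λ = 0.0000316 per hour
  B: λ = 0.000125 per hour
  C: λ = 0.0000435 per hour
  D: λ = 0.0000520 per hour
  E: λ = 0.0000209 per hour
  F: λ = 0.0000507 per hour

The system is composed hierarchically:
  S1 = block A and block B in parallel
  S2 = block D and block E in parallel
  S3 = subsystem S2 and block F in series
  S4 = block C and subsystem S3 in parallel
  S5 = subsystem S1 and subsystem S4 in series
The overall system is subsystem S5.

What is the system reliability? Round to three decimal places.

R(A) = exp(−0.0000316 × 2500) = 0.92404
R(B) = exp(−0.000125 × 2500) = 0.73162
R(C) = exp(−0.0000435 × 2500) = 0.89695
R(D) = exp(−0.0000520 × 2500) = 0.87810
R(E) = exp(−0.0000209 × 2500) = 0.94909
R(F) = exp(−0.0000507 × 2500) = 0.88095
Parallel (A and B): 1 − (1 − 0.92404)(1 − 0.73162) = 0.97961
Parallel (D and E): 1 − (1 − 0.87810)(1 − 0.94909) = 0.99379
Series ([0.99379] and F): 0.99379 × 0.88095 = 0.87548
Parallel (C and [0.87548]): 1 − (1 − 0.89695)(1 − 0.87548) = 0.98717
Series ([0.97961] and [0.98717]): 0.97961 × 0.98717 = 0.967

0.967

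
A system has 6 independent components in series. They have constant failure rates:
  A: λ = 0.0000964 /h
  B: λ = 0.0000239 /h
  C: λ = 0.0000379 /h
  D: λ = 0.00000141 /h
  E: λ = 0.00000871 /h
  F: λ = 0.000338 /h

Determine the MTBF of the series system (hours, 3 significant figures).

Series of exponential components: λ_sys = Σ λ_i
λ_sys = 0.0000964 + 0.0000239 + 0.0000379 + 0.00000141 + 0.00000871 + 0.000338 = 5.0632e-04 /h
MTBF = 1 / λ_sys = 1980 h

1980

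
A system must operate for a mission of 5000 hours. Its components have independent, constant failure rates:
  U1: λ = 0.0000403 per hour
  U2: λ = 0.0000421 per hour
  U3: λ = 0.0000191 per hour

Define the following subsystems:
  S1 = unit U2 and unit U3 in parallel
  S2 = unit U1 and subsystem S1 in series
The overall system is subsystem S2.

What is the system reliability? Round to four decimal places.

R(U1) = exp(−0.0000403 × 5000) = 0.817504
R(U2) = exp(−0.0000421 × 5000) = 0.810179
R(U3) = exp(−0.0000191 × 5000) = 0.908918
Parallel (U2 and U3): 1 − (1 − 0.810179)(1 − 0.908918) = 0.982711
Series (U1 and [0.982711]): 0.817504 × 0.982711 = 0.8034

0.8034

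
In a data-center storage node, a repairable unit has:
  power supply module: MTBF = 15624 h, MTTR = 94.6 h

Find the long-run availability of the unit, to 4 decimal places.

A(power supply module) = MTBF/(MTBF+MTTR) = 15624/(15624+94.6) = 0.9940

0.9940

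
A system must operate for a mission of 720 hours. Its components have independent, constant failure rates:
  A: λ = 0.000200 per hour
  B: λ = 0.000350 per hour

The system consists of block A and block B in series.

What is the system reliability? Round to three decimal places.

0.673

R(A) = exp(−0.000200 × 720) = 0.86589
R(B) = exp(−0.000350 × 720) = 0.77724
Series (A and B): 0.86589 × 0.77724 = 0.673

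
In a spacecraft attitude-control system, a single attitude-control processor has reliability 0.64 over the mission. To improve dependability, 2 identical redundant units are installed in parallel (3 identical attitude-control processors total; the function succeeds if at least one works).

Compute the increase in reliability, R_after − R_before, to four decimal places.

0.3133

R_before = 0.64
R_after = 1 − (1 − 0.64)^3 = 0.9533
ΔR = 0.9533 − 0.64 = 0.3133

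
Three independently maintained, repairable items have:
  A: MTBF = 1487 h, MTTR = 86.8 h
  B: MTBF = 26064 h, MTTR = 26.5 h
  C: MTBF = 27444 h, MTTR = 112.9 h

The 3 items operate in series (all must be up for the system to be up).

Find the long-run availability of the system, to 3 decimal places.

A(A) = MTBF/(MTBF+MTTR) = 1487/(1487+86.8) = 0.944847
A(B) = MTBF/(MTBF+MTTR) = 26064/(26064+26.5) = 0.998984
A(C) = MTBF/(MTBF+MTTR) = 27444/(27444+112.9) = 0.995903
Series availability: 0.944847 × 0.998984 × 0.995903 = 0.940

0.940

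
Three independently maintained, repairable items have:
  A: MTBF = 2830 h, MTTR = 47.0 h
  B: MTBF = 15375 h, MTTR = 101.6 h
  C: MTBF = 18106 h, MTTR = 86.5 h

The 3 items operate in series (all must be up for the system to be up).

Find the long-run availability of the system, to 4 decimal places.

A(A) = MTBF/(MTBF+MTTR) = 2830/(2830+47.0) = 0.983664
A(B) = MTBF/(MTBF+MTTR) = 15375/(15375+101.6) = 0.993435
A(C) = MTBF/(MTBF+MTTR) = 18106/(18106+86.5) = 0.995245
Series availability: 0.983664 × 0.993435 × 0.995245 = 0.9726

0.9726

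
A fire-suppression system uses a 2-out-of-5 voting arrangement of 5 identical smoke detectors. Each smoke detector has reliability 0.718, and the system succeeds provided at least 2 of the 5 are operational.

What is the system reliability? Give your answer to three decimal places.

R = Σ_{i=2}^{5} C(5,i) p^i (1−p)^{5−i} with p = 0.718
C(5,2)·0.718^2·0.282^3 = 0.11561
C(5,3)·0.718^3·0.282^2 = 0.29436
C(5,4)·0.718^4·0.282^1 = 0.37473
C(5,5)·0.718^5·0.282^0 = 0.19082
Sum = 0.976

0.976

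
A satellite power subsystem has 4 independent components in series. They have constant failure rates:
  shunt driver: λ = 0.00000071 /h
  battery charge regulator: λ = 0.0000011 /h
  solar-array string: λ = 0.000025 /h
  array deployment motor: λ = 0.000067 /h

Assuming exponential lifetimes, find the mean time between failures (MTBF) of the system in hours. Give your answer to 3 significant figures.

Series of exponential components: λ_sys = Σ λ_i
λ_sys = 0.00000071 + 0.0000011 + 0.000025 + 0.000067 = 9.3810e-05 /h
MTBF = 1 / λ_sys = 10700 h

10700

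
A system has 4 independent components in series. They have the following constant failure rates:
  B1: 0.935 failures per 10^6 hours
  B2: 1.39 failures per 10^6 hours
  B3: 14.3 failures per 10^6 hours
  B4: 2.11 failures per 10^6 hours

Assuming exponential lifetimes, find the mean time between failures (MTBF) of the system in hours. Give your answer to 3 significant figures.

53400

Series of exponential components: λ_sys = Σ λ_i
λ_sys = 0.000000935 + 0.00000139 + 0.0000143 + 0.00000211 = 1.8735e-05 /h
MTBF = 1 / λ_sys = 53400 h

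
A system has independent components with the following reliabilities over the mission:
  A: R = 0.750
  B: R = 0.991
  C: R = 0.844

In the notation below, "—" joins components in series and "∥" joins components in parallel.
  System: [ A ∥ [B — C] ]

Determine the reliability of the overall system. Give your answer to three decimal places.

0.959

Series (B and C): 0.99100 × 0.84400 = 0.83640
Parallel (A and [0.83640]): 1 − (1 − 0.75000)(1 − 0.83640) = 0.959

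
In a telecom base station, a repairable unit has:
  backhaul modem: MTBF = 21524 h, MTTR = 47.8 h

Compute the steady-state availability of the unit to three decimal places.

0.998

A(backhaul modem) = MTBF/(MTBF+MTTR) = 21524/(21524+47.8) = 0.998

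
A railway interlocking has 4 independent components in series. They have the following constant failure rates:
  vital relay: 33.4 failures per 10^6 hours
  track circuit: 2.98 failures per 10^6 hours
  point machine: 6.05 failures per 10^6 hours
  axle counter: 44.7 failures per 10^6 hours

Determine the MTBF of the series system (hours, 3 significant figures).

11500

Series of exponential components: λ_sys = Σ λ_i
λ_sys = 0.0000334 + 0.00000298 + 0.00000605 + 0.0000447 = 8.7130e-05 /h
MTBF = 1 / λ_sys = 11500 h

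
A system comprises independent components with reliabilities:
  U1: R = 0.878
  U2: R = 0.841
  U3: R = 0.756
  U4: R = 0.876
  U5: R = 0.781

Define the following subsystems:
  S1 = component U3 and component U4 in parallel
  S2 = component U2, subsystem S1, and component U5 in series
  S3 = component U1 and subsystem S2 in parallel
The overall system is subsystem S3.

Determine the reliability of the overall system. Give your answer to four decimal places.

0.9557

Parallel (U3 and U4): 1 − (1 − 0.756000)(1 − 0.876000) = 0.969744
Series (U2, [0.969744], and U5): 0.841000 × 0.969744 × 0.781000 = 0.636948
Parallel (U1 and [0.636948]): 1 − (1 − 0.878000)(1 − 0.636948) = 0.9557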